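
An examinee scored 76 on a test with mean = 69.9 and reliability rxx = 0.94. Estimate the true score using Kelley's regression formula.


T_est = rxx * X + (1 - rxx) * mean
T_est = 0.94 * 76 + 0.06 * 69.9
T_est = 71.44 + 4.194
T_est = 75.634

75.634


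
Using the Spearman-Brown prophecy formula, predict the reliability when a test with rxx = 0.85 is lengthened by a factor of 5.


r_new = (n * rxx) / (1 + (n-1) * rxx)
r_new = (5 * 0.85) / (1 + 4 * 0.85)
r_new = 4.25 / 4.4
r_new = 0.9659

0.9659


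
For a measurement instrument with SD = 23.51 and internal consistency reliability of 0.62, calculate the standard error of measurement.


SEM = SD * sqrt(1 - rxx)
SEM = 23.51 * sqrt(1 - 0.62)
SEM = 23.51 * sqrt(0.38) = 23.51 * 0.616441
SEM = 14.4925

14.4925


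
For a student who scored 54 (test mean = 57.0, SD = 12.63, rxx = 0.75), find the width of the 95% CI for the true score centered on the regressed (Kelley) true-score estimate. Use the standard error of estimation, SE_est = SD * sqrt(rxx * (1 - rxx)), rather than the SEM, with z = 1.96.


True score estimate = 0.75*54 + 0.25*57.0 = 54.75
SE_est = SD * sqrt(rxx * (1 - rxx)) = 12.63 * sqrt(0.75 * 0.25) = 12.63 * sqrt(0.1875) = 5.46895
CI = T_est +/- z * SE_est, so width = 2 * z * SE_est = 2 * 1.96 * 5.46895
Width = 21.4383

21.4383


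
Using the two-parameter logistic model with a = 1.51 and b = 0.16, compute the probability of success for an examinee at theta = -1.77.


a*(theta - b) = 1.51 * (-1.77 - 0.16) = -2.9143
exp(--2.9143) = 18.4359
P = 1 / (1 + 18.4359)
P = 0.0515

0.0515


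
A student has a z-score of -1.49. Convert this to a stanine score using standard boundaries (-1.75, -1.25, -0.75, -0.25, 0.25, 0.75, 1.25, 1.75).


Stanine boundaries: [-1.75, -1.25, -0.75, -0.25, 0.25, 0.75, 1.25, 1.75]
z = -1.49
Check each boundary:
  z >= -1.75 -> could be stanine 2
  z < -1.25
  z < -0.75
  z < -0.25
  z < 0.25
  z < 0.75
  z < 1.25
  z < 1.75
Highest qualifying boundary gives stanine = 2

2


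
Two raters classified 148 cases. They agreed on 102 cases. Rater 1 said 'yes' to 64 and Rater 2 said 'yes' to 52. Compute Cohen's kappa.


P_o = 102/148 = 0.689189
P_e = (64*52 + 84*96) / 21904 = 0.520088
kappa = (P_o - P_e) / (1 - P_e)
kappa = (0.689189 - 0.520088) / (1 - 0.520088)
kappa = 0.3524

0.3524


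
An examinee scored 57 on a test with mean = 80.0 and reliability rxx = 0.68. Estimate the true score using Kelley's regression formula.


T_est = rxx * X + (1 - rxx) * mean
T_est = 0.68 * 57 + 0.32 * 80.0
T_est = 38.76 + 25.6
T_est = 64.36

64.36


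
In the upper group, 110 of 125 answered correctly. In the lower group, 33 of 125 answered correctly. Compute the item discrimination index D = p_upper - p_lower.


p_upper = 110/125 = 0.88
p_lower = 33/125 = 0.264
D = 0.88 - 0.264 = 0.616

0.616


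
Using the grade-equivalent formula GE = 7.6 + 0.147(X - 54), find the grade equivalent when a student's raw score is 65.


raw - median = 65 - 54 = 11
slope * diff = 0.147 * 11 = 1.617
GE = 7.6 + 1.617
GE = 9.217

9.217


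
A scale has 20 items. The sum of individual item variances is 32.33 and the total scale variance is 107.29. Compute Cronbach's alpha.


alpha = (k/(k-1)) * (1 - sum(si^2)/s_total^2)
= (20/19) * (1 - 32.33/107.29)
alpha = 0.7354

0.7354


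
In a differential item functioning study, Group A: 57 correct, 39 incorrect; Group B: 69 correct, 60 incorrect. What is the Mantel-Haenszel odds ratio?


Odds_A = 57/39 = 1.4615
Odds_B = 69/60 = 1.15
OR = Odds_A / Odds_B = 1.4615 / 1.15
Exactly, OR = (57 * 60) / (39 * 69) = 3420 / 2691
OR = 1.2709

1.2709


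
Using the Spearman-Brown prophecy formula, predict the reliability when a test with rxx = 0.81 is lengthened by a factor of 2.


r_new = (n * rxx) / (1 + (n-1) * rxx)
r_new = (2 * 0.81) / (1 + 1 * 0.81)
r_new = 1.62 / 1.81
r_new = 0.895

0.895


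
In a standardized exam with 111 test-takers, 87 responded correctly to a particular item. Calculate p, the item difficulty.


Item difficulty p = number correct / total examinees
p = 87 / 111
p = 0.7838

0.7838


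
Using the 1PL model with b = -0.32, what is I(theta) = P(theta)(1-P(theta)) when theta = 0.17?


P = 1/(1+exp(-(0.17--0.32))) = 0.6201
I = P*(1-P) = 0.6201 * 0.3799
I = 0.2356

0.2356


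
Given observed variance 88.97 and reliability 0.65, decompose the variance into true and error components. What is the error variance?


var_true = rxx * var_obs = 0.65 * 88.97 = 57.8305
var_error = var_obs - var_true
var_error = 88.97 - 57.8305
var_error = 31.1395

31.1395


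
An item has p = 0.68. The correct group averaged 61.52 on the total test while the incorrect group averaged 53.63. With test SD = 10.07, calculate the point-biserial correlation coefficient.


q = 1 - p = 0.32
rpb = ((M1 - M0) / SD) * sqrt(p * q)
rpb = ((61.52 - 53.63) / 10.07) * sqrt(0.68 * 0.32)
rpb = 0.3655

0.3655


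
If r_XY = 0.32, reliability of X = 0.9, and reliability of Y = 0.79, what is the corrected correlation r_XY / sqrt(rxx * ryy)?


r_corrected = rxy / sqrt(rxx * ryy)
= 0.32 / sqrt(0.9 * 0.79)
= 0.32 / sqrt(0.711)
= 0.32 / 0.843208
r_corrected = 0.3795

0.3795


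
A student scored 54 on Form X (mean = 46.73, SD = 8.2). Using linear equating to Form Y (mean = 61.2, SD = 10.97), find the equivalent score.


slope = SD_Y / SD_X = 10.97 / 8.2 ~ 1.3378
intercept = mean_Y - slope * mean_X = 61.2 - (10.97 / 8.2) * 46.73 ~ -1.3156
Y = slope * X + intercept. To avoid rounding drift from the rounded slope/intercept, evaluate the equivalent form Y = mean_Y + SD_Y * (X - mean_X) / SD_X at full precision:
Y = 61.2 + 10.97 * (54 - 46.73) / 8.2
Y = 61.2 + 10.97 * 7.27 / 8.2
Y = 61.2 + 79.7519 / 8.2
Y = 61.2 + 9.7258
Y = 70.9258

70.9258


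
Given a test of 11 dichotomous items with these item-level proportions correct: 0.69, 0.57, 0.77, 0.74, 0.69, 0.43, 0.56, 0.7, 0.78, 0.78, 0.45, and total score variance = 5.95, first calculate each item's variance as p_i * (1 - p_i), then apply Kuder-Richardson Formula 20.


For each item, compute p_i * q_i:
  Item 1: 0.69 * 0.31 = 0.2139
  Item 2: 0.57 * 0.43 = 0.2451
  Item 3: 0.77 * 0.23 = 0.1771
  Item 4: 0.74 * 0.26 = 0.1924
  Item 5: 0.69 * 0.31 = 0.2139
  Item 6: 0.43 * 0.57 = 0.2451
  Item 7: 0.56 * 0.44 = 0.2464
  Item 8: 0.7 * 0.3 = 0.21
  Item 9: 0.78 * 0.22 = 0.1716
  Item 10: 0.78 * 0.22 = 0.1716
  Item 11: 0.45 * 0.55 = 0.2475
Sum(p_i * q_i) = 0.2139 + 0.2451 + 0.1771 + 0.1924 + 0.2139 + 0.2451 + 0.2464 + 0.21 + 0.1716 + 0.1716 + 0.2475 = 2.3346
KR-20 = (k/(k-1)) * (1 - Sum(p_i*q_i) / Var_total)
= (11/10) * (1 - 2.3346/5.95)
= 1.1 * 0.6076
KR-20 = 0.6684

0.6684


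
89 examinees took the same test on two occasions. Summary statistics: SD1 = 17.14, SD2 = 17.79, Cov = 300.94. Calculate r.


r = cov(X,Y) / (SD_X * SD_Y)
r = 300.94 / (17.14 * 17.79)
r = 300.94 / 304.9206
r = 0.9869

0.9869


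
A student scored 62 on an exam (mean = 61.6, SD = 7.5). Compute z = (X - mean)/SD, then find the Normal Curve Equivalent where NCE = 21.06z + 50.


z = (X - mean) / SD = (62 - 61.6) / 7.5
z = 0.4 / 7.5
z = 0.0533
NCE = NCE = 21.06z + 50
Carry z at full precision (z = 0.4 / 7.5) into the conversion:
NCE = 21.06 * (0.4 / 7.5) + 50 = 8.424 / 7.5 + 50
NCE = 1.1232 + 50
NCE = 51.1232

51.1232


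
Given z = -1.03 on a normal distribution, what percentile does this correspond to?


CDF(z) = 0.5 * (1 + erf(z/sqrt(2)))
erf(-0.7283) = -0.697
CDF = 0.1515
Percentile rank = 0.1515 * 100 = 15.15

15.15


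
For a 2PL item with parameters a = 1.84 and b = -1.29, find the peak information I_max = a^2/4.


For 2PL, max info at theta = b = -1.29
I_max = a^2 / 4 = 1.84^2 / 4
= 3.3856 / 4
I_max = 0.8464

0.8464


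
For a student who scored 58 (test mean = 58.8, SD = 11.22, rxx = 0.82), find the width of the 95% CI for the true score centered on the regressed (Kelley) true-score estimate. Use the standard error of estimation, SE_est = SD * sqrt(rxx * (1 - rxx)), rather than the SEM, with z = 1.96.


True score estimate = 0.82*58 + 0.18*58.8 = 58.144
SE_est = SD * sqrt(rxx * (1 - rxx)) = 11.22 * sqrt(0.82 * 0.18) = 11.22 * sqrt(0.1476) = 4.310583
CI = T_est +/- z * SE_est, so width = 2 * z * SE_est = 2 * 1.96 * 4.310583
Width = 16.8975

16.8975


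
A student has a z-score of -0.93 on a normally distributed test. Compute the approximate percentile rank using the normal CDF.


CDF(z) = 0.5 * (1 + erf(z/sqrt(2)))
erf(-0.6576) = -0.6476
CDF = 0.1762
Percentile rank = 0.1762 * 100 = 17.62

17.62


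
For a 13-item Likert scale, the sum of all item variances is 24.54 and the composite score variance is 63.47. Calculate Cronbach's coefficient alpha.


alpha = (k/(k-1)) * (1 - sum(si^2)/s_total^2)
= (13/12) * (1 - 24.54/63.47)
alpha = 0.6645

0.6645


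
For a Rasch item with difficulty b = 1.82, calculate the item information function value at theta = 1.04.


P = 1/(1+exp(-(1.04-1.82))) = 0.3143
I = P*(1-P) = 0.3143 * 0.6857
I = 0.2155

0.2155


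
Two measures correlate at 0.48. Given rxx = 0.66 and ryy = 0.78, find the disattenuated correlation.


r_corrected = rxy / sqrt(rxx * ryy)
= 0.48 / sqrt(0.66 * 0.78)
= 0.48 / sqrt(0.5148)
= 0.48 / 0.717496
r_corrected = 0.669

0.669


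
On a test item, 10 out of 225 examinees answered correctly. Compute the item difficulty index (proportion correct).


Item difficulty p = number correct / total examinees
p = 10 / 225
p = 0.0444

0.0444


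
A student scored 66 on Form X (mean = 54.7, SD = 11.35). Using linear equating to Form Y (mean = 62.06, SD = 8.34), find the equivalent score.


slope = SD_Y / SD_X = 8.34 / 11.35 ~ 0.7348
intercept = mean_Y - slope * mean_X = 62.06 - (8.34 / 11.35) * 54.7 ~ 21.8663
Y = slope * X + intercept. To avoid rounding drift from the rounded slope/intercept, evaluate the equivalent form Y = mean_Y + SD_Y * (X - mean_X) / SD_X at full precision:
Y = 62.06 + 8.34 * (66 - 54.7) / 11.35
Y = 62.06 + 8.34 * 11.3 / 11.35
Y = 62.06 + 94.242 / 11.35
Y = 62.06 + 8.3033
Y = 70.3633

70.3633


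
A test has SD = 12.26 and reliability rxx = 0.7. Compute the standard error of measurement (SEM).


SEM = SD * sqrt(1 - rxx)
SEM = 12.26 * sqrt(1 - 0.7)
SEM = 12.26 * sqrt(0.3) = 12.26 * 0.547723
SEM = 6.7151

6.7151


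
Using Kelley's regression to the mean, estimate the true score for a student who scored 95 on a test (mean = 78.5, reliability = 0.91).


T_est = rxx * X + (1 - rxx) * mean
T_est = 0.91 * 95 + 0.09 * 78.5
T_est = 86.45 + 7.065
T_est = 93.515

93.515


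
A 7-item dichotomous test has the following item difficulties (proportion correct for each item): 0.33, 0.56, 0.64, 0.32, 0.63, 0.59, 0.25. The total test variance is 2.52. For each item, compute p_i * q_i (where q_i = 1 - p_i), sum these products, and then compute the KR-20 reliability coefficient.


For each item, compute p_i * q_i:
  Item 1: 0.33 * 0.67 = 0.2211
  Item 2: 0.56 * 0.44 = 0.2464
  Item 3: 0.64 * 0.36 = 0.2304
  Item 4: 0.32 * 0.68 = 0.2176
  Item 5: 0.63 * 0.37 = 0.2331
  Item 6: 0.59 * 0.41 = 0.2419
  Item 7: 0.25 * 0.75 = 0.1875
Sum(p_i * q_i) = 0.2211 + 0.2464 + 0.2304 + 0.2176 + 0.2331 + 0.2419 + 0.1875 = 1.578
KR-20 = (k/(k-1)) * (1 - Sum(p_i*q_i) / Var_total)
= (7/6) * (1 - 1.578/2.52)
= 1.1667 * 0.3738
KR-20 = 0.4361

0.4361


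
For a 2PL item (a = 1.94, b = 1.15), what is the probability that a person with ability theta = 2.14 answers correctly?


a*(theta - b) = 1.94 * (2.14 - 1.15) = 1.9206
exp(-1.9206) = 0.1465
P = 1 / (1 + 0.1465)
P = 0.8722

0.8722


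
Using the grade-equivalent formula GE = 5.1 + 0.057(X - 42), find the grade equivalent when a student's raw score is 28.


raw - median = 28 - 42 = -14
slope * diff = 0.057 * -14 = -0.798
GE = 5.1 + -0.798
GE = 4.302

4.302


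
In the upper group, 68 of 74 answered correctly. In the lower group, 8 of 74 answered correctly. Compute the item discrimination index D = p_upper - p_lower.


p_upper = 68/74 = 0.9189
p_lower = 8/74 = 0.1081
D = 0.9189 - 0.1081 = 0.8108

0.8108


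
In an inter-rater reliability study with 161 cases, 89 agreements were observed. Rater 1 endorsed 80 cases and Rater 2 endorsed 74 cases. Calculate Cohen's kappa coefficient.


P_o = 89/161 = 0.552795
P_e = (80*74 + 81*87) / 25921 = 0.500251
kappa = (P_o - P_e) / (1 - P_e)
kappa = (0.552795 - 0.500251) / (1 - 0.500251)
kappa = 0.1051

0.1051


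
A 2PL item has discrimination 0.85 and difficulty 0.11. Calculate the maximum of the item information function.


For 2PL, max info at theta = b = 0.11
I_max = a^2 / 4 = 0.85^2 / 4
= 0.7225 / 4
I_max = 0.1806

0.1806


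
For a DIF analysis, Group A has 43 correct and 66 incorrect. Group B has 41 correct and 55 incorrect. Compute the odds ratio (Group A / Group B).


Odds_A = 43/66 = 0.6515
Odds_B = 41/55 = 0.7455
OR = Odds_A / Odds_B = 0.6515 / 0.7455
Exactly, OR = (43 * 55) / (66 * 41) = 2365 / 2706
OR = 0.874

0.874


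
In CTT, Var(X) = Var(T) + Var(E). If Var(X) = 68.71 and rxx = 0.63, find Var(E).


var_true = rxx * var_obs = 0.63 * 68.71 = 43.2873
var_error = var_obs - var_true
var_error = 68.71 - 43.2873
var_error = 25.4227

25.4227


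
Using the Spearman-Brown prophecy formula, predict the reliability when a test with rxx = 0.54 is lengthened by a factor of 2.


r_new = (n * rxx) / (1 + (n-1) * rxx)
r_new = (2 * 0.54) / (1 + 1 * 0.54)
r_new = 1.08 / 1.54
r_new = 0.7013

0.7013


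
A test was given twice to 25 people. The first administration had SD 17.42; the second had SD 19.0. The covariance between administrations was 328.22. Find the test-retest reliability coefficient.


r = cov(X,Y) / (SD_X * SD_Y)
r = 328.22 / (17.42 * 19.0)
r = 328.22 / 330.98
r = 0.9917

0.9917


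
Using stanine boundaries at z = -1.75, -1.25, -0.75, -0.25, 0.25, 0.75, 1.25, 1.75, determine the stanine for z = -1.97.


Stanine boundaries: [-1.75, -1.25, -0.75, -0.25, 0.25, 0.75, 1.25, 1.75]
z = -1.97
Check each boundary:
  z < -1.75
  z < -1.25
  z < -0.75
  z < -0.25
  z < 0.25
  z < 0.75
  z < 1.25
  z < 1.75
Highest qualifying boundary gives stanine = 1

1


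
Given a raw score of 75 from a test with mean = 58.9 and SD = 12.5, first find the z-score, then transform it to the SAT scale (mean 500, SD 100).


z = (X - mean) / SD = (75 - 58.9) / 12.5
z = 16.1 / 12.5
z = 1.288
SAT-scale = SAT = 500 + 100z
Carry z at full precision (z = 16.1 / 12.5) into the conversion:
SAT-scale = 500 + 100 * (16.1 / 12.5) = 500 + 1610 / 12.5
SAT-scale = 500 + 128.8
SAT-scale = 628.8

628.8


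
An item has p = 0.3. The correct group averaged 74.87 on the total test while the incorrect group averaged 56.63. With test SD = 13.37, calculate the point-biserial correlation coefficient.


q = 1 - p = 0.7
rpb = ((M1 - M0) / SD) * sqrt(p * q)
rpb = ((74.87 - 56.63) / 13.37) * sqrt(0.3 * 0.7)
rpb = 0.6252

0.6252


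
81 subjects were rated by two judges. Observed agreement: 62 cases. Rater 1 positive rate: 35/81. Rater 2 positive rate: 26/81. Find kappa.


P_o = 62/81 = 0.765432
P_e = (35*26 + 46*55) / 6561 = 0.52431
kappa = (P_o - P_e) / (1 - P_e)
kappa = (0.765432 - 0.52431) / (1 - 0.52431)
kappa = 0.5069

0.5069


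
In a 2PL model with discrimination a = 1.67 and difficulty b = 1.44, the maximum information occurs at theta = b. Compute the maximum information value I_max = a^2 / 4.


For 2PL, max info at theta = b = 1.44
I_max = a^2 / 4 = 1.67^2 / 4
= 2.7889 / 4
I_max = 0.6972

0.6972


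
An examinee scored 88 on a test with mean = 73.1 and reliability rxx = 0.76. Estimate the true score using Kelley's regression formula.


T_est = rxx * X + (1 - rxx) * mean
T_est = 0.76 * 88 + 0.24 * 73.1
T_est = 66.88 + 17.544
T_est = 84.424

84.424


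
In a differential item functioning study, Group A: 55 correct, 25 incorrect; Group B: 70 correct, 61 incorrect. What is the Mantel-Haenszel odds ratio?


Odds_A = 55/25 = 2.2
Odds_B = 70/61 = 1.1475
OR = Odds_A / Odds_B = 2.2 / 1.1475
Exactly, OR = (55 * 61) / (25 * 70) = 3355 / 1750
OR = 1.9171

1.9171


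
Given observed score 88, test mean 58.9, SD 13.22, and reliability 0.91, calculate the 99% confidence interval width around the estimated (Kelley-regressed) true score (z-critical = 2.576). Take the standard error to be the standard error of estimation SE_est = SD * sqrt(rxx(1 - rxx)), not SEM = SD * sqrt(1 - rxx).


True score estimate = 0.91*88 + 0.09*58.9 = 85.381
SE_est = SD * sqrt(rxx * (1 - rxx)) = 13.22 * sqrt(0.91 * 0.09) = 13.22 * sqrt(0.0819) = 3.783323
CI = T_est +/- z * SE_est, so width = 2 * z * SE_est = 2 * 2.576 * 3.783323
Width = 19.4917

19.4917


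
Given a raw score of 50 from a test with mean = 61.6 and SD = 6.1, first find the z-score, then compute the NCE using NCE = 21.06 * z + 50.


z = (X - mean) / SD = (50 - 61.6) / 6.1
z = -11.6 / 6.1
z = -1.9016
NCE = NCE = 21.06z + 50
Carry z at full precision (z = -11.6 / 6.1) into the conversion:
NCE = 21.06 * (-11.6 / 6.1) + 50 = -244.296 / 6.1 + 50
NCE = -40.0485 + 50
NCE = 9.9515

9.9515


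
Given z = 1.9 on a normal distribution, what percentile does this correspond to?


CDF(z) = 0.5 * (1 + erf(z/sqrt(2)))
erf(1.3435) = 0.9426
CDF = 0.9713
Percentile rank = 0.9713 * 100 = 97.13

97.13


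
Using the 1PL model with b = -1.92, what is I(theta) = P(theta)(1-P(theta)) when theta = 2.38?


P = 1/(1+exp(-(2.38--1.92))) = 0.9866
I = P*(1-P) = 0.9866 * 0.0134
I = 0.0132

0.0132


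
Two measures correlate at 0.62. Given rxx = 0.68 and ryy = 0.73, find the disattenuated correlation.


r_corrected = rxy / sqrt(rxx * ryy)
= 0.62 / sqrt(0.68 * 0.73)
= 0.62 / sqrt(0.4964)
= 0.62 / 0.704557
r_corrected = 0.88

0.88


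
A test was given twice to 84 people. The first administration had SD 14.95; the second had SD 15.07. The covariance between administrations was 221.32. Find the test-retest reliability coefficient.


r = cov(X,Y) / (SD_X * SD_Y)
r = 221.32 / (14.95 * 15.07)
r = 221.32 / 225.2965
r = 0.9823

0.9823


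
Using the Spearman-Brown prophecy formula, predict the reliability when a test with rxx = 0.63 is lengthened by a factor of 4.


r_new = (n * rxx) / (1 + (n-1) * rxx)
r_new = (4 * 0.63) / (1 + 3 * 0.63)
r_new = 2.52 / 2.89
r_new = 0.872

0.872


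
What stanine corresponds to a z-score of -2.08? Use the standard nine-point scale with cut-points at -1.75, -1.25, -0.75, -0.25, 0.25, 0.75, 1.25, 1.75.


Stanine boundaries: [-1.75, -1.25, -0.75, -0.25, 0.25, 0.75, 1.25, 1.75]
z = -2.08
Check each boundary:
  z < -1.75
  z < -1.25
  z < -0.75
  z < -0.25
  z < 0.25
  z < 0.75
  z < 1.25
  z < 1.75
Highest qualifying boundary gives stanine = 1

1


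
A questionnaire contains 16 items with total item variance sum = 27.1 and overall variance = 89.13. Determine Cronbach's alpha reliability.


alpha = (k/(k-1)) * (1 - sum(si^2)/s_total^2)
= (16/15) * (1 - 27.1/89.13)
alpha = 0.7423

0.7423


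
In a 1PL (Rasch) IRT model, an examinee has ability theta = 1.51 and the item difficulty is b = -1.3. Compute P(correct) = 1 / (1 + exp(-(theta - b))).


theta - b = 1.51 - -1.3 = 2.81
exp(-(theta - b)) = exp(-2.81) = 0.0602
P = 1 / (1 + 0.0602)
P = 0.9432

0.9432


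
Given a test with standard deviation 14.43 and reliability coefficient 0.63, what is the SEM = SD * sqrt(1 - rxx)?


SEM = SD * sqrt(1 - rxx)
SEM = 14.43 * sqrt(1 - 0.63)
SEM = 14.43 * sqrt(0.37) = 14.43 * 0.608276
SEM = 8.7774

8.7774


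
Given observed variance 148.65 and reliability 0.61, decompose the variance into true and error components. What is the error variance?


var_true = rxx * var_obs = 0.61 * 148.65 = 90.6765
var_error = var_obs - var_true
var_error = 148.65 - 90.6765
var_error = 57.9735

57.9735


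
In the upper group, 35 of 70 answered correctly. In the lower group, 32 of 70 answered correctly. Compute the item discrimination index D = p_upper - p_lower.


p_upper = 35/70 = 0.5
p_lower = 32/70 = 0.4571
D = 0.5 - 0.4571 = 0.0429

0.0429


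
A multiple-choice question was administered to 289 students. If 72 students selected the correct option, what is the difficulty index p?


Item difficulty p = number correct / total examinees
p = 72 / 289
p = 0.2491

0.2491


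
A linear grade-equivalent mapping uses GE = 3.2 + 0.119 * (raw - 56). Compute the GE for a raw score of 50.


raw - median = 50 - 56 = -6
slope * diff = 0.119 * -6 = -0.714
GE = 3.2 + -0.714
GE = 2.486

2.486


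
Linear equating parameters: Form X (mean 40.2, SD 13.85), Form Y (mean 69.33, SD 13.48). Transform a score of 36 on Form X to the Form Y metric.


slope = SD_Y / SD_X = 13.48 / 13.85 ~ 0.9733
intercept = mean_Y - slope * mean_X = 69.33 - (13.48 / 13.85) * 40.2 ~ 30.2039
Y = slope * X + intercept. To avoid rounding drift from the rounded slope/intercept, evaluate the equivalent form Y = mean_Y + SD_Y * (X - mean_X) / SD_X at full precision:
Y = 69.33 + 13.48 * (36 - 40.2) / 13.85
Y = 69.33 - 13.48 * 4.2 / 13.85
Y = 69.33 - 56.616 / 13.85
Y = 69.33 - 4.0878
Y = 65.2422

65.2422


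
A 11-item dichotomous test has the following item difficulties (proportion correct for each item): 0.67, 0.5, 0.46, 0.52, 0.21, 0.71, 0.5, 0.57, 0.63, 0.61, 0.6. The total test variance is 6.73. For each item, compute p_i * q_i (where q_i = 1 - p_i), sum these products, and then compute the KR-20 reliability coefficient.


For each item, compute p_i * q_i:
  Item 1: 0.67 * 0.33 = 0.2211
  Item 2: 0.5 * 0.5 = 0.25
  Item 3: 0.46 * 0.54 = 0.2484
  Item 4: 0.52 * 0.48 = 0.2496
  Item 5: 0.21 * 0.79 = 0.1659
  Item 6: 0.71 * 0.29 = 0.2059
  Item 7: 0.5 * 0.5 = 0.25
  Item 8: 0.57 * 0.43 = 0.2451
  Item 9: 0.63 * 0.37 = 0.2331
  Item 10: 0.61 * 0.39 = 0.2379
  Item 11: 0.6 * 0.4 = 0.24
Sum(p_i * q_i) = 0.2211 + 0.25 + 0.2484 + 0.2496 + 0.1659 + 0.2059 + 0.25 + 0.2451 + 0.2331 + 0.2379 + 0.24 = 2.547
KR-20 = (k/(k-1)) * (1 - Sum(p_i*q_i) / Var_total)
= (11/10) * (1 - 2.547/6.73)
= 1.1 * 0.6215
KR-20 = 0.6837

0.6837


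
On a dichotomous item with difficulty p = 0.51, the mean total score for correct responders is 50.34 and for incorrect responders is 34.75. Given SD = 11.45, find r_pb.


q = 1 - p = 0.49
rpb = ((M1 - M0) / SD) * sqrt(p * q)
rpb = ((50.34 - 34.75) / 11.45) * sqrt(0.51 * 0.49)
rpb = 0.6806

0.6806


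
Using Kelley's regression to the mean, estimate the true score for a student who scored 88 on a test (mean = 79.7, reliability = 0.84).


T_est = rxx * X + (1 - rxx) * mean
T_est = 0.84 * 88 + 0.16 * 79.7
T_est = 73.92 + 12.752
T_est = 86.672

86.672


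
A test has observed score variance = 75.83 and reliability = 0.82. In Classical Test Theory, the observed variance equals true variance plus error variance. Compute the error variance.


var_true = rxx * var_obs = 0.82 * 75.83 = 62.1806
var_error = var_obs - var_true
var_error = 75.83 - 62.1806
var_error = 13.6494

13.6494


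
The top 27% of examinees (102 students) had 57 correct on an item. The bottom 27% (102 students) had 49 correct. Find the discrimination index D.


p_upper = 57/102 = 0.5588
p_lower = 49/102 = 0.4804
D = 0.5588 - 0.4804 = 0.0784

0.0784


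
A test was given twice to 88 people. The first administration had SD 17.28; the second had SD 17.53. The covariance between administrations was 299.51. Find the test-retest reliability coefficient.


r = cov(X,Y) / (SD_X * SD_Y)
r = 299.51 / (17.28 * 17.53)
r = 299.51 / 302.9184
r = 0.9887

0.9887


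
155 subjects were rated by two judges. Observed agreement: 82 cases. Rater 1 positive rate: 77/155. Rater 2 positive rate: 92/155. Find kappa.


P_o = 82/155 = 0.529032
P_e = (77*92 + 78*63) / 24025 = 0.499396
kappa = (P_o - P_e) / (1 - P_e)
kappa = (0.529032 - 0.499396) / (1 - 0.499396)
kappa = 0.0592

0.0592


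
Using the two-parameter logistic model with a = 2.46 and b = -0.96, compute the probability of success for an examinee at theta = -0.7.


a*(theta - b) = 2.46 * (-0.7 - -0.96) = 0.6396
exp(-0.6396) = 0.5275
P = 1 / (1 + 0.5275)
P = 0.6547

0.6547


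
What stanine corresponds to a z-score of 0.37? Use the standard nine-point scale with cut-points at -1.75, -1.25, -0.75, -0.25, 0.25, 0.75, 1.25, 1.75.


Stanine boundaries: [-1.75, -1.25, -0.75, -0.25, 0.25, 0.75, 1.25, 1.75]
z = 0.37
Check each boundary:
  z >= -1.75 -> could be stanine 2
  z >= -1.25 -> could be stanine 3
  z >= -0.75 -> could be stanine 4
  z >= -0.25 -> could be stanine 5
  z >= 0.25 -> could be stanine 6
  z < 0.75
  z < 1.25
  z < 1.75
Highest qualifying boundary gives stanine = 6

6


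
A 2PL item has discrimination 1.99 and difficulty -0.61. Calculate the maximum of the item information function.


For 2PL, max info at theta = b = -0.61
I_max = a^2 / 4 = 1.99^2 / 4
= 3.9601 / 4
I_max = 0.99

0.99


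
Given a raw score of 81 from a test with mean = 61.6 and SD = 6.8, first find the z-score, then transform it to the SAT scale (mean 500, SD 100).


z = (X - mean) / SD = (81 - 61.6) / 6.8
z = 19.4 / 6.8
z = 2.8529
SAT-scale = SAT = 500 + 100z
Carry z at full precision (z = 19.4 / 6.8) into the conversion:
SAT-scale = 500 + 100 * (19.4 / 6.8) = 500 + 1940 / 6.8
SAT-scale = 500 + 285.2941
SAT-scale = 785.2941

785.2941


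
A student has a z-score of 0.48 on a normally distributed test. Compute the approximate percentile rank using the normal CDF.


CDF(z) = 0.5 * (1 + erf(z/sqrt(2)))
erf(0.3394) = 0.3688
CDF = 0.6844
Percentile rank = 0.6844 * 100 = 68.44

68.44


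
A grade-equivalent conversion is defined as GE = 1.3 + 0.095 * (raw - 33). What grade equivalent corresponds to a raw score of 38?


raw - median = 38 - 33 = 5
slope * diff = 0.095 * 5 = 0.475
GE = 1.3 + 0.475
GE = 1.775

1.775


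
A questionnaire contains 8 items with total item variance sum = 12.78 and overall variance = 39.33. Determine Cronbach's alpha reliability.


alpha = (k/(k-1)) * (1 - sum(si^2)/s_total^2)
= (8/7) * (1 - 12.78/39.33)
alpha = 0.7715

0.7715


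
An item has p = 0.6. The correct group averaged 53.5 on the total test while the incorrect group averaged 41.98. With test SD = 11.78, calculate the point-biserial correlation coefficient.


q = 1 - p = 0.4
rpb = ((M1 - M0) / SD) * sqrt(p * q)
rpb = ((53.5 - 41.98) / 11.78) * sqrt(0.6 * 0.4)
rpb = 0.4791

0.4791


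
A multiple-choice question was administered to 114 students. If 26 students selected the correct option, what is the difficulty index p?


Item difficulty p = number correct / total examinees
p = 26 / 114
p = 0.2281

0.2281


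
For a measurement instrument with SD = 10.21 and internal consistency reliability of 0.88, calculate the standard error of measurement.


SEM = SD * sqrt(1 - rxx)
SEM = 10.21 * sqrt(1 - 0.88)
SEM = 10.21 * sqrt(0.12) = 10.21 * 0.34641
SEM = 3.5368

3.5368


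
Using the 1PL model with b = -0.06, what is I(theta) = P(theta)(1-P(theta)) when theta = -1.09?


P = 1/(1+exp(-(-1.09--0.06))) = 0.2631
I = P*(1-P) = 0.2631 * 0.7369
I = 0.1939

0.1939


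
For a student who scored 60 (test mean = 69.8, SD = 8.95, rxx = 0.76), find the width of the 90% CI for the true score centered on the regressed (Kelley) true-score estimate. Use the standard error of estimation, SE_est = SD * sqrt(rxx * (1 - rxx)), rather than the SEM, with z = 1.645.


True score estimate = 0.76*60 + 0.24*69.8 = 62.352
SE_est = SD * sqrt(rxx * (1 - rxx)) = 8.95 * sqrt(0.76 * 0.24) = 8.95 * sqrt(0.1824) = 3.822394
CI = T_est +/- z * SE_est, so width = 2 * z * SE_est = 2 * 1.645 * 3.822394
Width = 12.5757

12.5757


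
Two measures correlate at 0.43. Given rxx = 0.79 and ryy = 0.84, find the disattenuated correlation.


r_corrected = rxy / sqrt(rxx * ryy)
= 0.43 / sqrt(0.79 * 0.84)
= 0.43 / sqrt(0.6636)
= 0.43 / 0.814616
r_corrected = 0.5279

0.5279


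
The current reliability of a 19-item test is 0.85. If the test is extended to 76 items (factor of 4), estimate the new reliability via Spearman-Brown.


r_new = (n * rxx) / (1 + (n-1) * rxx)
r_new = (4 * 0.85) / (1 + 3 * 0.85)
r_new = 3.4 / 3.55
r_new = 0.9577

0.9577


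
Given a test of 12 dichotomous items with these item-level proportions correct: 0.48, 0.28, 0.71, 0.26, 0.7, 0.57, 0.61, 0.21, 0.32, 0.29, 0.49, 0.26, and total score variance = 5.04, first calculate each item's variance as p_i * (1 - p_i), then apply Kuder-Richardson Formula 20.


For each item, compute p_i * q_i:
  Item 1: 0.48 * 0.52 = 0.2496
  Item 2: 0.28 * 0.72 = 0.2016
  Item 3: 0.71 * 0.29 = 0.2059
  Item 4: 0.26 * 0.74 = 0.1924
  Item 5: 0.7 * 0.3 = 0.21
  Item 6: 0.57 * 0.43 = 0.2451
  Item 7: 0.61 * 0.39 = 0.2379
  Item 8: 0.21 * 0.79 = 0.1659
  Item 9: 0.32 * 0.68 = 0.2176
  Item 10: 0.29 * 0.71 = 0.2059
  Item 11: 0.49 * 0.51 = 0.2499
  Item 12: 0.26 * 0.74 = 0.1924
Sum(p_i * q_i) = 0.2496 + 0.2016 + 0.2059 + 0.1924 + 0.21 + 0.2451 + 0.2379 + 0.1659 + 0.2176 + 0.2059 + 0.2499 + 0.1924 = 2.5742
KR-20 = (k/(k-1)) * (1 - Sum(p_i*q_i) / Var_total)
= (12/11) * (1 - 2.5742/5.04)
= 1.0909 * 0.4892
KR-20 = 0.5337

0.5337


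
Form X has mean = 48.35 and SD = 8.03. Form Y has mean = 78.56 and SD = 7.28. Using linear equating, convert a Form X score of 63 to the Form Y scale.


slope = SD_Y / SD_X = 7.28 / 8.03 ~ 0.9066
intercept = mean_Y - slope * mean_X = 78.56 - (7.28 / 8.03) * 48.35 ~ 34.7259
Y = slope * X + intercept. To avoid rounding drift from the rounded slope/intercept, evaluate the equivalent form Y = mean_Y + SD_Y * (X - mean_X) / SD_X at full precision:
Y = 78.56 + 7.28 * (63 - 48.35) / 8.03
Y = 78.56 + 7.28 * 14.65 / 8.03
Y = 78.56 + 106.652 / 8.03
Y = 78.56 + 13.2817
Y = 91.8417

91.8417


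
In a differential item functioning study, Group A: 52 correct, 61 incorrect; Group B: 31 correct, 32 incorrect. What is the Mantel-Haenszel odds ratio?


Odds_A = 52/61 = 0.8525
Odds_B = 31/32 = 0.9688
OR = Odds_A / Odds_B = 0.8525 / 0.9688
Exactly, OR = (52 * 32) / (61 * 31) = 1664 / 1891
OR = 0.88

0.88


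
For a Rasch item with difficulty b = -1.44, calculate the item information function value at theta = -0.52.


P = 1/(1+exp(-(-0.52--1.44))) = 0.715
I = P*(1-P) = 0.715 * 0.285
I = 0.2038

0.2038


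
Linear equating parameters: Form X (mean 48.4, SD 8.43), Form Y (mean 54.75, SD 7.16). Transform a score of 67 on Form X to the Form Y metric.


slope = SD_Y / SD_X = 7.16 / 8.43 ~ 0.8493
intercept = mean_Y - slope * mean_X = 54.75 - (7.16 / 8.43) * 48.4 ~ 13.6416
Y = slope * X + intercept. To avoid rounding drift from the rounded slope/intercept, evaluate the equivalent form Y = mean_Y + SD_Y * (X - mean_X) / SD_X at full precision:
Y = 54.75 + 7.16 * (67 - 48.4) / 8.43
Y = 54.75 + 7.16 * 18.6 / 8.43
Y = 54.75 + 133.176 / 8.43
Y = 54.75 + 15.7979
Y = 70.5479

70.5479


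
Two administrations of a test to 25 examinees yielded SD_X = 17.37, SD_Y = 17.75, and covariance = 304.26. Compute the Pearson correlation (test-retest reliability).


r = cov(X,Y) / (SD_X * SD_Y)
r = 304.26 / (17.37 * 17.75)
r = 304.26 / 308.3175
r = 0.9868

0.9868


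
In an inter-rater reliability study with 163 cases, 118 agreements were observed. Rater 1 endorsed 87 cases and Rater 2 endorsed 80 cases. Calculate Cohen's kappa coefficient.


P_o = 118/163 = 0.723926
P_e = (87*80 + 76*83) / 26569 = 0.499379
kappa = (P_o - P_e) / (1 - P_e)
kappa = (0.723926 - 0.499379) / (1 - 0.499379)
kappa = 0.4485

0.4485


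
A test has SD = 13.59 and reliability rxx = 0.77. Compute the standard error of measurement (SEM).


SEM = SD * sqrt(1 - rxx)
SEM = 13.59 * sqrt(1 - 0.77)
SEM = 13.59 * sqrt(0.23) = 13.59 * 0.479583
SEM = 6.5175

6.5175


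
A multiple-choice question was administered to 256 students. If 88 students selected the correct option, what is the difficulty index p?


Item difficulty p = number correct / total examinees
p = 88 / 256
p = 0.3438

0.3438


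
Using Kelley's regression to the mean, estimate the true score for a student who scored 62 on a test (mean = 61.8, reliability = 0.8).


T_est = rxx * X + (1 - rxx) * mean
T_est = 0.8 * 62 + 0.2 * 61.8
T_est = 49.6 + 12.36
T_est = 61.96

61.96


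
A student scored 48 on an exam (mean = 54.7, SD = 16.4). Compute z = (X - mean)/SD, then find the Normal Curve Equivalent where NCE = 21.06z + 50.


z = (X - mean) / SD = (48 - 54.7) / 16.4
z = -6.7 / 16.4
z = -0.4085
NCE = NCE = 21.06z + 50
Carry z at full precision (z = -6.7 / 16.4) into the conversion:
NCE = 21.06 * (-6.7 / 16.4) + 50 = -141.102 / 16.4 + 50
NCE = -8.6038 + 50
NCE = 41.3962

41.3962


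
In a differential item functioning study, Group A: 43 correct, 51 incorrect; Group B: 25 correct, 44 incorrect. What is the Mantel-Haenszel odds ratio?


Odds_A = 43/51 = 0.8431
Odds_B = 25/44 = 0.5682
OR = Odds_A / Odds_B = 0.8431 / 0.5682
Exactly, OR = (43 * 44) / (51 * 25) = 1892 / 1275
OR = 1.4839

1.4839


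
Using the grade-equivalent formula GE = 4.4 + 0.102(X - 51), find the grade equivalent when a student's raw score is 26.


raw - median = 26 - 51 = -25
slope * diff = 0.102 * -25 = -2.55
GE = 4.4 + -2.55
GE = 1.85

1.85


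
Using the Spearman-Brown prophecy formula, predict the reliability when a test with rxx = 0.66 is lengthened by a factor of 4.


r_new = (n * rxx) / (1 + (n-1) * rxx)
r_new = (4 * 0.66) / (1 + 3 * 0.66)
r_new = 2.64 / 2.98
r_new = 0.8859

0.8859


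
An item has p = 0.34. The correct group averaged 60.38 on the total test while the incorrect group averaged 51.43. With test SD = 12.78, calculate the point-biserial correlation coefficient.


q = 1 - p = 0.66
rpb = ((M1 - M0) / SD) * sqrt(p * q)
rpb = ((60.38 - 51.43) / 12.78) * sqrt(0.34 * 0.66)
rpb = 0.3317

0.3317


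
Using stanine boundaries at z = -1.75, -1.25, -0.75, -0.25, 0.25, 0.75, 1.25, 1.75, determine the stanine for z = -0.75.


Stanine boundaries: [-1.75, -1.25, -0.75, -0.25, 0.25, 0.75, 1.25, 1.75]
z = -0.75
Check each boundary:
  z >= -1.75 -> could be stanine 2
  z >= -1.25 -> could be stanine 3
  z >= -0.75 -> could be stanine 4
  z < -0.25
  z < 0.25
  z < 0.75
  z < 1.25
  z < 1.75
Highest qualifying boundary gives stanine = 4

4


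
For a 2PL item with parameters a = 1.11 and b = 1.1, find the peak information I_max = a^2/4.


For 2PL, max info at theta = b = 1.1
I_max = a^2 / 4 = 1.11^2 / 4
= 1.2321 / 4
I_max = 0.308

0.308


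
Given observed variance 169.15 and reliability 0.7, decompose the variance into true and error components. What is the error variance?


var_true = rxx * var_obs = 0.7 * 169.15 = 118.405
var_error = var_obs - var_true
var_error = 169.15 - 118.405
var_error = 50.745

50.745


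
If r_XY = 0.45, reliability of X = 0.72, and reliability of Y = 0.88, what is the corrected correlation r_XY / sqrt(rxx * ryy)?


r_corrected = rxy / sqrt(rxx * ryy)
= 0.45 / sqrt(0.72 * 0.88)
= 0.45 / sqrt(0.6336)
= 0.45 / 0.79599
r_corrected = 0.5653

0.5653


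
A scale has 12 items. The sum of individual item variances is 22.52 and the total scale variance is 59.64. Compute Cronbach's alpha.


alpha = (k/(k-1)) * (1 - sum(si^2)/s_total^2)
= (12/11) * (1 - 22.52/59.64)
alpha = 0.679

0.679


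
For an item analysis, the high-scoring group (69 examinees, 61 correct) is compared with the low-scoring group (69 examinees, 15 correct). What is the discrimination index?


p_upper = 61/69 = 0.8841
p_lower = 15/69 = 0.2174
D = 0.8841 - 0.2174 = 0.6667

0.6667


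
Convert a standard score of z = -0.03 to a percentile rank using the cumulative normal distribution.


CDF(z) = 0.5 * (1 + erf(z/sqrt(2)))
erf(-0.0212) = -0.0239
CDF = 0.488
Percentile rank = 0.488 * 100 = 48.8

48.8


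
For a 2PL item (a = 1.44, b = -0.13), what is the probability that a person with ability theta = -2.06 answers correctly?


a*(theta - b) = 1.44 * (-2.06 - -0.13) = -2.7792
exp(--2.7792) = 16.1061
P = 1 / (1 + 16.1061)
P = 0.0585

0.0585


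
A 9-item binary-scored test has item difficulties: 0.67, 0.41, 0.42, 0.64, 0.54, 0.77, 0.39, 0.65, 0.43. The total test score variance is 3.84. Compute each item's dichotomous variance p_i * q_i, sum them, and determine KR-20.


For each item, compute p_i * q_i:
  Item 1: 0.67 * 0.33 = 0.2211
  Item 2: 0.41 * 0.59 = 0.2419
  Item 3: 0.42 * 0.58 = 0.2436
  Item 4: 0.64 * 0.36 = 0.2304
  Item 5: 0.54 * 0.46 = 0.2484
  Item 6: 0.77 * 0.23 = 0.1771
  Item 7: 0.39 * 0.61 = 0.2379
  Item 8: 0.65 * 0.35 = 0.2275
  Item 9: 0.43 * 0.57 = 0.2451
Sum(p_i * q_i) = 0.2211 + 0.2419 + 0.2436 + 0.2304 + 0.2484 + 0.1771 + 0.2379 + 0.2275 + 0.2451 = 2.073
KR-20 = (k/(k-1)) * (1 - Sum(p_i*q_i) / Var_total)
= (9/8) * (1 - 2.073/3.84)
= 1.125 * 0.4602
KR-20 = 0.5177

0.5177


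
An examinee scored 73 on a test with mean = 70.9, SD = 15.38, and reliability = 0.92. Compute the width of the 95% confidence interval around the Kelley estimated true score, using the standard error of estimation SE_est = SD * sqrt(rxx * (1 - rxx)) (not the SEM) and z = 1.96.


True score estimate = 0.92*73 + 0.08*70.9 = 72.832
SE_est = SD * sqrt(rxx * (1 - rxx)) = 15.38 * sqrt(0.92 * 0.08) = 15.38 * sqrt(0.0736) = 4.172489
CI = T_est +/- z * SE_est, so width = 2 * z * SE_est = 2 * 1.96 * 4.172489
Width = 16.3562

16.3562


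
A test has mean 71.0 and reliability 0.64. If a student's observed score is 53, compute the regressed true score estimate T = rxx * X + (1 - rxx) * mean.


T_est = rxx * X + (1 - rxx) * mean
T_est = 0.64 * 53 + 0.36 * 71.0
T_est = 33.92 + 25.56
T_est = 59.48

59.48


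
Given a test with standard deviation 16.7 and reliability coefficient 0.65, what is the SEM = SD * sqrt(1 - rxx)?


SEM = SD * sqrt(1 - rxx)
SEM = 16.7 * sqrt(1 - 0.65)
SEM = 16.7 * sqrt(0.35) = 16.7 * 0.591608
SEM = 9.8799

9.8799


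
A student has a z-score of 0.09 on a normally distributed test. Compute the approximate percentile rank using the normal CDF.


CDF(z) = 0.5 * (1 + erf(z/sqrt(2)))
erf(0.0636) = 0.0717
CDF = 0.5359
Percentile rank = 0.5359 * 100 = 53.59

53.59


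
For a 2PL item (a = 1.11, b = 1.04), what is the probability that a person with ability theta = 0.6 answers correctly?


a*(theta - b) = 1.11 * (0.6 - 1.04) = -0.4884
exp(--0.4884) = 1.6297
P = 1 / (1 + 1.6297)
P = 0.3803

0.3803


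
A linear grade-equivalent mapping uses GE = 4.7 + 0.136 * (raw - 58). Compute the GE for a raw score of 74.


raw - median = 74 - 58 = 16
slope * diff = 0.136 * 16 = 2.176
GE = 4.7 + 2.176
GE = 6.876

6.876


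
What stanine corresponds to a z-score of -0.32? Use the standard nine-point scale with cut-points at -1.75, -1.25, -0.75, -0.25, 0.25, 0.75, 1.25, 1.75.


Stanine boundaries: [-1.75, -1.25, -0.75, -0.25, 0.25, 0.75, 1.25, 1.75]
z = -0.32
Check each boundary:
  z >= -1.75 -> could be stanine 2
  z >= -1.25 -> could be stanine 3
  z >= -0.75 -> could be stanine 4
  z < -0.25
  z < 0.25
  z < 0.75
  z < 1.25
  z < 1.75
Highest qualifying boundary gives stanine = 4

4


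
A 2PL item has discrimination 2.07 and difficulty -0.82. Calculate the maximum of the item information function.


For 2PL, max info at theta = b = -0.82
I_max = a^2 / 4 = 2.07^2 / 4
= 4.2849 / 4
I_max = 1.0712

1.0712


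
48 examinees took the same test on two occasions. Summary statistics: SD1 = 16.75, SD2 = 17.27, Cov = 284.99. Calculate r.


r = cov(X,Y) / (SD_X * SD_Y)
r = 284.99 / (16.75 * 17.27)
r = 284.99 / 289.2725
r = 0.9852

0.9852


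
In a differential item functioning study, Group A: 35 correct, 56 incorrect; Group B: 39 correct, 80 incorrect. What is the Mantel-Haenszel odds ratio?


Odds_A = 35/56 = 0.625
Odds_B = 39/80 = 0.4875
OR = Odds_A / Odds_B = 0.625 / 0.4875
Exactly, OR = (35 * 80) / (56 * 39) = 2800 / 2184
OR = 1.2821

1.2821


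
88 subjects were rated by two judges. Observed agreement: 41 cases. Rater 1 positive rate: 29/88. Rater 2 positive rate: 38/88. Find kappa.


P_o = 41/88 = 0.465909
P_e = (29*38 + 59*50) / 7744 = 0.523244
kappa = (P_o - P_e) / (1 - P_e)
kappa = (0.465909 - 0.523244) / (1 - 0.523244)
kappa = -0.1203

-0.1203


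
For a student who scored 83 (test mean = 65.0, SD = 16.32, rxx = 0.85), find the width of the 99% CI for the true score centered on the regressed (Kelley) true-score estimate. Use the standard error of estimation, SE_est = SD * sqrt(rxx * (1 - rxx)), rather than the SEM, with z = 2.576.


True score estimate = 0.85*83 + 0.15*65.0 = 80.3
SE_est = SD * sqrt(rxx * (1 - rxx)) = 16.32 * sqrt(0.85 * 0.15) = 16.32 * sqrt(0.1275) = 5.827406
CI = T_est +/- z * SE_est, so width = 2 * z * SE_est = 2 * 2.576 * 5.827406
Width = 30.0228

30.0228
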